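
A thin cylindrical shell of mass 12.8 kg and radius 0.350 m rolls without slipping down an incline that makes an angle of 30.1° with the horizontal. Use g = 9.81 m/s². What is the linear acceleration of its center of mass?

Translation along the incline: Mg sinθ − f = Ma.
Rotation about the center: fR = Iα with I = MR². No-slip gives a = αR, so f = (I/R²)a = M a.
Substituting: Mg sinθ = (1 + 1.000)Ma, so a = g sinθ/(1 + 1.000) = (9.81) sin 30.1° / 2.000 = 2.460 m/s².

a ≈ 2.46 m/s²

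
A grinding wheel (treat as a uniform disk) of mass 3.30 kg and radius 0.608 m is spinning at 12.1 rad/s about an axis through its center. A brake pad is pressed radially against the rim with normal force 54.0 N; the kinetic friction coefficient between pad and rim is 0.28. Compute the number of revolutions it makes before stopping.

≈ 0.773 revolutions

I = ½MR² = (1/2)(3.30)(0.608)² = 0.6099 kg·m².
Friction force f = μN = (0.28)(54.0) = 15.12 N at the rim; torque magnitude τ = fR = 9.193 N·m, opposing ω.
|α| = τ/I = 9.193/0.6099 = 15.07 rad/s² (deceleration).
ω² = ω₀² − 2|α|θ with ω = 0 ⇒ θ = ω₀²/(2|α|) = 4.857 rad = 0.7730 rev.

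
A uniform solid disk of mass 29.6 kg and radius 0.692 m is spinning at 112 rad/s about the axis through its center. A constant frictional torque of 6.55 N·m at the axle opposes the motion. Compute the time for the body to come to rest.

t ≈ 121 s

I = ½MR² = (1/2)(29.6)(0.692)² = 7.087 kg·m².
The net torque has magnitude 6.55 N·m, opposing ω.
|α| = τ/I = 6.550/7.087 = 0.9242 rad/s² (deceleration).
0 = ω₀ − |α|t ⇒ t = ω₀/|α| = 112/0.9242 = 121.2 s.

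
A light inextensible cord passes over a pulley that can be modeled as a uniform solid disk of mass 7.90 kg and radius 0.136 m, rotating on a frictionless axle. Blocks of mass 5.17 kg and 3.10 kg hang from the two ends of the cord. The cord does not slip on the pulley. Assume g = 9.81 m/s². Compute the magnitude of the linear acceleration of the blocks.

I = ½MR² = (1/2)(7.90)(0.136)² = 0.07306 kg·m².
Heavier block: m₁g − T₁ = m₁a. Lighter block: T₂ − m₂g = m₂a.
Pulley: (T₁ − T₂)R = Iα = I(a/R), so T₁ − T₂ = (I/R²)a = (1/2)M_p a = 3.950·a.
Adding the three: (m₁ − m₂)g = (m₁ + m₂ + 3.950)a, so a = (5.17 − 3.10)(9.81)/(5.17 + 3.10 + 3.950) = 1.662 m/s².

a ≈ 1.66 m/s²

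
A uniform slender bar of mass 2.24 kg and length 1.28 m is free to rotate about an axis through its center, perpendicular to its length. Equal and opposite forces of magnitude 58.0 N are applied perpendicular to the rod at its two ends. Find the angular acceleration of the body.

I = (1/12)ML² = (1/12)(2.24)(1.28)² = 0.3058 kg·m².
The couple gives τ = F·(L/2) + F·(L/2) = F L = (58.0)(1.28) = 74.24 N·m.
Newton's second law for rotation, τ = Iα, gives α = τ/I = 74.24/0.3058 = 242.7 rad/s².

α ≈ 243 rad/s²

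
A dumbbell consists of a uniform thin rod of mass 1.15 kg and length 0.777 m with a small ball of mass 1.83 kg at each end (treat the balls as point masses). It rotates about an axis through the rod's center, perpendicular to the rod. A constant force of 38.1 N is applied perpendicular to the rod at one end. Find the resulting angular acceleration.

I_rod = (1/12)ML² = (1/12)(1.15)(0.777)² = 0.05786 kg·m².
I_balls = 2·m·(L/2)² = 2(1.83)(0.3885)² = 0.5524 kg·m².
Total I = 0.6103 kg·m².
τ = F·(L/2) = (38.1)(0.389) = 14.80 N·m.
α = τ/I = 14.80/0.6103 = 24.25 rad/s².

α ≈ 24.3 rad/s²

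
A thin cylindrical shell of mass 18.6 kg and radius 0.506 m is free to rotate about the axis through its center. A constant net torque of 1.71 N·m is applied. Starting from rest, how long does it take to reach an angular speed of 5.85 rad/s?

I = MR² = (18.6)(0.506)² = 4.762 kg·m².
α = τ/I = 1.71/4.762 = 0.3591 rad/s².
ω = αt ⇒ t = ω/α = 5.85/0.3591 = 16.29 s.

t ≈ 16.3 s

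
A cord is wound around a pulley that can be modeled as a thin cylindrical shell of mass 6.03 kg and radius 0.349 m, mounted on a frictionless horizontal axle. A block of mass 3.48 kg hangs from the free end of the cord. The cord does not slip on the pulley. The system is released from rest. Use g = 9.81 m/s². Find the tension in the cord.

I = MR² = (6.03)(0.349)² = 0.7345 kg·m².
Block: mg − T = ma. Pulley: TR = Iα. No-slip: a = αR, so T = (I/R²)a = 6.030·a.
Then mg = (m + 6.030)a, so a = (3.48)(9.81)/(3.48 + 6.030) = 3.590 m/s².
T = 6.030·a = 21.65 N.

T ≈ 21.6 N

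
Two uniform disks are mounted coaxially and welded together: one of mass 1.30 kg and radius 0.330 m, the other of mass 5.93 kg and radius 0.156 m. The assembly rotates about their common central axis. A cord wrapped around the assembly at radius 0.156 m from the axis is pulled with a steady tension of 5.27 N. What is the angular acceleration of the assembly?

I = ½M₁R₁² + ½M₂R₂² = ½(1.30)(0.330)² + ½(5.93)(0.156)² = 0.1429 kg·m².
τ = F r = (5.27)(0.156) = 0.8221 N·m.
α = τ/I = 0.8221/0.1429 = 5.751 rad/s².

α ≈ 5.75 rad/s²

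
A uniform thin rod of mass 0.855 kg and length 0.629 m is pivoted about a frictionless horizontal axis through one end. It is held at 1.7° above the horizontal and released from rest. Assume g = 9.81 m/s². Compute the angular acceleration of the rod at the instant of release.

About the pivot, I = (1/3)ML² = (1/3)(0.855)(0.629)² = 0.1128 kg·m².
The weight acts at the center, a distance L/2 = 0.3145 m from the pivot; τ = Mg(L/2) cos 1.7° = 2.637 N·m.
α = τ/I = 2.637/0.1128 = 23.38 rad/s².

α ≈ 23.4 rad/s²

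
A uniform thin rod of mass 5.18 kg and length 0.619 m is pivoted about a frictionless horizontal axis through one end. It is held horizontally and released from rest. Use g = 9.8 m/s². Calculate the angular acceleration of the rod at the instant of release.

About the pivot, I = (1/3)ML² = (1/3)(5.18)(0.619)² = 0.6616 kg·m².
The weight acts at the center, a distance L/2 = 0.3095 m from the pivot; τ = Mg(L/2) = 15.71 N·m.
α = τ/I = 15.71/0.6616 = 23.75 rad/s².

α ≈ 23.7 rad/s²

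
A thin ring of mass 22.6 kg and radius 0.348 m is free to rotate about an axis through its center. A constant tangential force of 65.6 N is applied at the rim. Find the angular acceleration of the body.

I = MR² = (22.6)(0.348)² = 2.737 kg·m².
τ = F R = (65.6)(0.348) = 22.83 N·m.
From τ = Iα: α = 22.83/2.737 = 8.341 rad/s².

α ≈ 8.34 rad/s²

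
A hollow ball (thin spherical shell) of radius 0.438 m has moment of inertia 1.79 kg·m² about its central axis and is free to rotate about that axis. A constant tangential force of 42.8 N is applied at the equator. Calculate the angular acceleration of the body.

α ≈ 10.5 rad/s²

τ = F R = (42.8)(0.438) = 18.75 N·m.
Newton's second law for rotation, τ = Iα, gives α = τ/I = 18.75/1.790 = 10.47 rad/s².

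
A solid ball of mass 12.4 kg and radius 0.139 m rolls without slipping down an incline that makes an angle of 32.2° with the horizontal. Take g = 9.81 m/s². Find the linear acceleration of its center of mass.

Translation along the incline: Mg sinθ − f = Ma.
Rotation about the center: fR = Iα with I = (2/5)MR². No-slip gives a = αR, so f = (I/R²)a = (2/5)M a.
Substituting: Mg sinθ = (1 + 0.4000)Ma, so a = g sinθ/(1 + 0.4000) = (9.81) sin 32.2° / 1.400 = 3.734 m/s².

a ≈ 3.73 m/s²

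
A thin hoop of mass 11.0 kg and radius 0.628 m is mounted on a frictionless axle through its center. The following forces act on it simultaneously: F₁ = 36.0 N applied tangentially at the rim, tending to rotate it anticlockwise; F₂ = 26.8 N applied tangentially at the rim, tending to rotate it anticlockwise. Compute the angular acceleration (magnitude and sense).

I = MR² = (11.0)(0.628)² = 4.338 kg·m².
Taking anticlockwise as positive: τ₁ = +(36.0)(0.628) = +22.61 N·m; τ₂ = +(26.8)(0.628) = +16.83 N·m.
Net torque τ = 39.44 N·m.
α = τ/I = 39.44/4.338 = 9.091 rad/s².

α ≈ 9.09 rad/s², anticlockwise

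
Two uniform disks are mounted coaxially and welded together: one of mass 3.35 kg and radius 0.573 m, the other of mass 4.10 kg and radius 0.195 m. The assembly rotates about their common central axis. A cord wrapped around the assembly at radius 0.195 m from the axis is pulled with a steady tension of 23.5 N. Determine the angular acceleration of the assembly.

α ≈ 7.30 rad/s²

I = ½M₁R₁² + ½M₂R₂² = ½(3.35)(0.573)² + ½(4.10)(0.195)² = 0.6279 kg·m².
τ = F r = (23.5)(0.195) = 4.583 N·m.
α = τ/I = 4.583/0.6279 = 7.298 rad/s².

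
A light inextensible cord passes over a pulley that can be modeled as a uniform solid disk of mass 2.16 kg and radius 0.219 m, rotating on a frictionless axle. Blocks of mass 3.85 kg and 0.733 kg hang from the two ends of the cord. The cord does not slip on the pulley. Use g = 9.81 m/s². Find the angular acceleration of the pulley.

α ≈ 24.7 rad/s²

I = ½MR² = (1/2)(2.16)(0.219)² = 0.05180 kg·m².
Heavier block: m₁g − T₁ = m₁a. Lighter block: T₂ − m₂g = m₂a.
Pulley: (T₁ − T₂)R = Iα = I(a/R), so T₁ − T₂ = (I/R²)a = (1/2)M_p a = 1.080·a.
Adding the three: (m₁ − m₂)g = (m₁ + m₂ + 1.080)a, so a = (3.85 − 0.733)(9.81)/(3.85 + 0.733 + 1.080) = 5.400 m/s².
α = a/R = 5.400/0.219 = 24.66 rad/s².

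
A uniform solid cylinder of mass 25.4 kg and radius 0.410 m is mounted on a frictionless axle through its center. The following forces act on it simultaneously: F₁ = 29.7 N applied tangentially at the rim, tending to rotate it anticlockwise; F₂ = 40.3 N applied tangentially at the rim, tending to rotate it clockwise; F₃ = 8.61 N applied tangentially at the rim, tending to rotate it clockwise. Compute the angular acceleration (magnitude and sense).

α ≈ 3.69 rad/s², clockwise

I = ½MR² = (1/2)(25.4)(0.410)² = 2.135 kg·m².
Taking anticlockwise as positive: τ₁ = +(29.7)(0.410) = +12.18 N·m; τ₂ = −(40.3)(0.410) = −16.52 N·m; τ₃ = −(8.61)(0.410) = −3.530 N·m.
Net torque τ = -7.876 N·m.
α = τ/I = -7.876/2.135 = -3.689 rad/s².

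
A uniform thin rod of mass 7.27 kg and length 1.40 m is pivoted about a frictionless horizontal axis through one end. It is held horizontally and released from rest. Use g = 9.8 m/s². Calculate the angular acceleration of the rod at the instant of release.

About the pivot, I = (1/3)ML² = (1/3)(7.27)(1.40)² = 4.750 kg·m².
The weight acts at the center, a distance L/2 = 0.7000 m from the pivot; τ = Mg(L/2) = 49.87 N·m.
α = τ/I = 49.87/4.750 = 10.50 rad/s².
(Equivalently α = (3g/(2L)) = 10.50 rad/s².)

α ≈ 10.5 rad/s²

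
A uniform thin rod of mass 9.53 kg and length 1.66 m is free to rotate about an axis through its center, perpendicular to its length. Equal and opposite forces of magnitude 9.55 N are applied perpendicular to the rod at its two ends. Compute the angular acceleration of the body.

α ≈ 7.24 rad/s²

I = (1/12)ML² = (1/12)(9.53)(1.66)² = 2.188 kg·m².
The couple gives τ = F·(L/2) + F·(L/2) = F L = (9.55)(1.66) = 15.85 N·m.
Newton's second law for rotation, τ = Iα, gives α = τ/I = 15.85/2.188 = 7.244 rad/s².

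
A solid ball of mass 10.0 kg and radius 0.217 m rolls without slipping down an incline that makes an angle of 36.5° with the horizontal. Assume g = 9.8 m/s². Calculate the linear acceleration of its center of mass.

a ≈ 4.16 m/s²

Translation along the incline: Mg sinθ − f = Ma.
Rotation about the center: fR = Iα with I = (2/5)MR². No-slip gives a = αR, so f = (I/R²)a = (2/5)M a.
Substituting: Mg sinθ = (1 + 0.4000)Ma, so a = g sinθ/(1 + 0.4000) = (9.8) sin 36.5° / 1.400 = 4.164 m/s².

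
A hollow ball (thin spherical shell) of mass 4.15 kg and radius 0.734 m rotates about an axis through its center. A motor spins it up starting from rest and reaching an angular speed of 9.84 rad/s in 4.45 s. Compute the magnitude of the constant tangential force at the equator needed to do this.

F ≈ 4.49 N

I = (2/3)MR² = (2/3)(4.15)(0.734)² = 1.491 kg·m².
α = Δω/Δt = (9.84 − 0)/4.45 = 2.211 rad/s².
The required torque is τ = Iα = (1.491)(2.211) = 3.296 N·m.
A tangential force at the equator gives τ = FR, so F = τ/R = 3.296/0.734 = 4.490 N.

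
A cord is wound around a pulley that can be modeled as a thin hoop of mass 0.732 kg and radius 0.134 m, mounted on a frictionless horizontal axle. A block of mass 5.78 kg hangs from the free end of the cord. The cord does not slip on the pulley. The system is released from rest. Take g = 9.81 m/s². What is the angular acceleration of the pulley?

I = MR² = (0.732)(0.134)² = 0.01314 kg·m².
Block: mg − T = ma. Pulley: TR = Iα. No-slip: a = αR, so T = (I/R²)a = 0.7320·a.
Then mg = (m + 0.7320)a, so a = (5.78)(9.81)/(5.78 + 0.7320) = 8.707 m/s².
α = a/R = 8.707/0.134 = 64.98 rad/s².

α ≈ 65.0 rad/s²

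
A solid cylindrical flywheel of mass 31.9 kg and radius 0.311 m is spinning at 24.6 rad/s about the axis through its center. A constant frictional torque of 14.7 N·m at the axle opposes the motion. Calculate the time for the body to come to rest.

t ≈ 2.58 s

I = ½MR² = (1/2)(31.9)(0.311)² = 1.543 kg·m².
The net torque has magnitude 14.7 N·m, opposing ω.
|α| = τ/I = 14.70/1.543 = 9.529 rad/s² (deceleration).
0 = ω₀ − |α|t ⇒ t = ω₀/|α| = 24.6/9.529 = 2.582 s.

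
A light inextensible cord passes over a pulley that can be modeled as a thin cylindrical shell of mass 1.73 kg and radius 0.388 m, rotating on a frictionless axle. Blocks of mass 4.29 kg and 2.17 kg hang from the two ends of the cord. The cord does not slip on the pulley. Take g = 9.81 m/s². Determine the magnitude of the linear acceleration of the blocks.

a ≈ 2.54 m/s²

I = MR² = (1.73)(0.388)² = 0.2604 kg·m².
Heavier block: m₁g − T₁ = m₁a. Lighter block: T₂ − m₂g = m₂a.
Pulley: (T₁ − T₂)R = Iα = I(a/R), so T₁ − T₂ = (I/R²)a = 1·M_p a = 1.730·a.
Adding the three: (m₁ − m₂)g = (m₁ + m₂ + 1.730)a, so a = (4.29 − 2.17)(9.81)/(4.29 + 2.17 + 1.730) = 2.539 m/s².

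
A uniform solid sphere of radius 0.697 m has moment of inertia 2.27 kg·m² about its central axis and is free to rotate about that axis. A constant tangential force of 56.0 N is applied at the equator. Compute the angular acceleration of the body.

τ = F R = (56.0)(0.697) = 39.03 N·m.
Newton's second law for rotation, τ = Iα, gives α = τ/I = 39.03/2.270 = 17.19 rad/s².

α ≈ 17.2 rad/s²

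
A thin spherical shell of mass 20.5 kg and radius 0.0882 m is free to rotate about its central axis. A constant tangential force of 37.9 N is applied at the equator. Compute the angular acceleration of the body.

α ≈ 31.4 rad/s²

I = (2/3)MR² = (2/3)(20.5)(0.0882)² = 0.1063 kg·m².
τ = F R = (37.9)(0.0882) = 3.343 N·m.
Newton's second law for rotation, τ = Iα, gives α = τ/I = 3.343/0.1063 = 31.44 rad/s².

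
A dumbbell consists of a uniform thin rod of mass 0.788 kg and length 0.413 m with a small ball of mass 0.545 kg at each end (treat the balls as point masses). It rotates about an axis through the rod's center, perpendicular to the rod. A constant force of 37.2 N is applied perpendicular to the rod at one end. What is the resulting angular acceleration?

I_rod = (1/12)ML² = (1/12)(0.788)(0.413)² = 0.01120 kg·m².
I_balls = 2·m·(L/2)² = 2(0.545)(0.2065)² = 0.04648 kg·m².
Total I = 0.05768 kg·m².
τ = F·(L/2) = (37.2)(0.206) = 7.682 N·m.
α = τ/I = 7.682/0.05768 = 133.2 rad/s².

α ≈ 133 rad/s²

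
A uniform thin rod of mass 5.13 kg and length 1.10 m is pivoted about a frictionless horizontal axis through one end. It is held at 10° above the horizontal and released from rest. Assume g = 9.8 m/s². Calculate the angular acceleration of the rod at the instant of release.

α ≈ 13.2 rad/s²

About the pivot, I = (1/3)ML² = (1/3)(5.13)(1.10)² = 2.069 kg·m².
The weight acts at the center, a distance L/2 = 0.5500 m from the pivot; τ = Mg(L/2) cos 10° = 27.23 N·m.
α = τ/I = 27.23/2.069 = 13.16 rad/s².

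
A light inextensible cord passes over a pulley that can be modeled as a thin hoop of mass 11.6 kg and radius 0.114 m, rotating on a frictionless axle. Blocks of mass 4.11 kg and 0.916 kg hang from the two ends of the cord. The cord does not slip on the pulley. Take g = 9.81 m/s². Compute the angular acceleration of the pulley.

I = MR² = (11.6)(0.114)² = 0.1508 kg·m².
Heavier block: m₁g − T₁ = m₁a. Lighter block: T₂ − m₂g = m₂a.
Pulley: (T₁ − T₂)R = Iα = I(a/R), so T₁ − T₂ = (I/R²)a = 1·M_p a = 11.60·a.
Adding the three: (m₁ − m₂)g = (m₁ + m₂ + 11.60)a, so a = (4.11 − 0.916)(9.81)/(4.11 + 0.916 + 11.60) = 1.885 m/s².
α = a/R = 1.885/0.114 = 16.53 rad/s².

α ≈ 16.5 rad/s²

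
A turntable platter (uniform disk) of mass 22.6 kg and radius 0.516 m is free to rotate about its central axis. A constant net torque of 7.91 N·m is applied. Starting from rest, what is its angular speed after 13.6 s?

I = ½MR² = (1/2)(22.6)(0.516)² = 3.009 kg·m².
α = τ/I = 7.91/3.009 = 2.629 rad/s².
ω = ω₀ + αt = 0 + (2.629)(13.6) = 35.76 rad/s.

ω ≈ 35.8 rad/s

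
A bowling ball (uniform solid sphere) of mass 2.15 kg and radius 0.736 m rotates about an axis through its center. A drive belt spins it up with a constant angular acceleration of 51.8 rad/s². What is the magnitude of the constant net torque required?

τ ≈ 24.1 N·m

I = (2/5)MR² = (2/5)(2.15)(0.736)² = 0.4659 kg·m².
τ = Iα = (0.4659)(51.80) = 24.13 N·m.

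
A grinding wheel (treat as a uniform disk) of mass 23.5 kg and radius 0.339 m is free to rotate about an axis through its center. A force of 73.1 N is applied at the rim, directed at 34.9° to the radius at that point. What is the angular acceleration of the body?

I = ½MR² = (1/2)(23.5)(0.339)² = 1.350 kg·m².
Only the tangential component produces torque: τ = F R sinθ = (73.1)(0.339) sin 34.9° = 14.18 N·m.
From τ = Iα: α = 14.18/1.350 = 10.50 rad/s².

α ≈ 10.5 rad/s²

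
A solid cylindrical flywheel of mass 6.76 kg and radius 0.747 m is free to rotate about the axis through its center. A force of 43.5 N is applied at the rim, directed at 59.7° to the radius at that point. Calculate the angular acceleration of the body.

I = ½MR² = (1/2)(6.76)(0.747)² = 1.886 kg·m².
Only the tangential component produces torque: τ = F R sinθ = (43.5)(0.747) sin 59.7° = 28.06 N·m.
From τ = Iα: α = 28.06/1.886 = 14.88 rad/s².

α ≈ 14.9 rad/s²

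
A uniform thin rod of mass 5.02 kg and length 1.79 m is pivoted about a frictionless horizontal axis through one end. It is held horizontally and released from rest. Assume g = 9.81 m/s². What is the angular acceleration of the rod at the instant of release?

About the pivot, I = (1/3)ML² = (1/3)(5.02)(1.79)² = 5.362 kg·m².
The weight acts at the center, a distance L/2 = 0.8950 m from the pivot; τ = Mg(L/2) = 44.08 N·m.
α = τ/I = 44.08/5.362 = 8.221 rad/s².

α ≈ 8.22 rad/s²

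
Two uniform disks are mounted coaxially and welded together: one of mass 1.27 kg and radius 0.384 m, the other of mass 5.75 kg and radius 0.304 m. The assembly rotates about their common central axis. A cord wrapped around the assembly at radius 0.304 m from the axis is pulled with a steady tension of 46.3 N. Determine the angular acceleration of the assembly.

I = ½M₁R₁² + ½M₂R₂² = ½(1.27)(0.384)² + ½(5.75)(0.304)² = 0.3593 kg·m².
τ = F r = (46.3)(0.304) = 14.08 N·m.
α = τ/I = 14.08/0.3593 = 39.17 rad/s².

α ≈ 39.2 rad/s²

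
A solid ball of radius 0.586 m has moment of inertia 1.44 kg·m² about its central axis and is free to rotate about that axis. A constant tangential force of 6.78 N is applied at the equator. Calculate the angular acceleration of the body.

τ = F R = (6.78)(0.586) = 3.973 N·m.
From τ = Iα: α = 3.973/1.440 = 2.759 rad/s².

α ≈ 2.76 rad/s²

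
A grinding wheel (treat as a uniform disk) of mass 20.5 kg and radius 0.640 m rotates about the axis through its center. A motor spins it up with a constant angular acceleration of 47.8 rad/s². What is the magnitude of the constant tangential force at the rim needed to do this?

I = ½MR² = (1/2)(20.5)(0.640)² = 4.198 kg·m².
The required torque is τ = Iα = (4.198)(47.80) = 200.7 N·m.
A tangential force at the rim gives τ = FR, so F = τ/R = 200.7/0.640 = 313.6 N.

F ≈ 314 N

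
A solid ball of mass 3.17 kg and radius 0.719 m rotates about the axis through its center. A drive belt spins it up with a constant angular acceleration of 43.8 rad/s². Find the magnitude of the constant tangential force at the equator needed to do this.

I = (2/5)MR² = (2/5)(3.17)(0.719)² = 0.6555 kg·m².
The required torque is τ = Iα = (0.6555)(43.80) = 28.71 N·m.
A tangential force at the equator gives τ = FR, so F = τ/R = 28.71/0.719 = 39.93 N.

F ≈ 39.9 N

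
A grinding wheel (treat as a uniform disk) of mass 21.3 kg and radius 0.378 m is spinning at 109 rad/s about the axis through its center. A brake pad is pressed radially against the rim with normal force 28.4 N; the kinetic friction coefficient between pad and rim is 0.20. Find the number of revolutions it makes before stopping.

I = ½MR² = (1/2)(21.3)(0.378)² = 1.522 kg·m².
Friction force f = μN = (0.20)(28.4) = 5.680 N at the rim; torque magnitude τ = fR = 2.147 N·m, opposing ω.
|α| = τ/I = 2.147/1.522 = 1.411 rad/s² (deceleration).
ω² = ω₀² − 2|α|θ with ω = 0 ⇒ θ = ω₀²/(2|α|) = 4210 rad = 670.1 rev.

≈ 670 revolutions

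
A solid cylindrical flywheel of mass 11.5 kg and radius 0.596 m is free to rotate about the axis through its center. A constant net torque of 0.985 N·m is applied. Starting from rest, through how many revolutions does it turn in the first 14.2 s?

≈ 7.74 revolutions

I = ½MR² = (1/2)(11.5)(0.596)² = 2.042 kg·m².
α = τ/I = 0.985/2.042 = 0.4823 rad/s².
θ = ½αt² = ½(0.4823)(14.2)² = 48.62 rad.
Revolutions = θ/(2π) = 7.738.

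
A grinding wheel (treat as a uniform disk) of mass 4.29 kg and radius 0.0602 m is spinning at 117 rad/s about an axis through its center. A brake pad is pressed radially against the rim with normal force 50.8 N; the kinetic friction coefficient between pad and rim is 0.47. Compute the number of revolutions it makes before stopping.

I = ½MR² = (1/2)(4.29)(0.0602)² = 0.007774 kg·m².
Friction force f = μN = (0.47)(50.8) = 23.88 N at the rim; torque magnitude τ = fR = 1.437 N·m, opposing ω.
|α| = τ/I = 1.437/0.007774 = 184.9 rad/s² (deceleration).
ω² = ω₀² − 2|α|θ with ω = 0 ⇒ θ = ω₀²/(2|α|) = 37.02 rad = 5.891 rev.

≈ 5.89 revolutions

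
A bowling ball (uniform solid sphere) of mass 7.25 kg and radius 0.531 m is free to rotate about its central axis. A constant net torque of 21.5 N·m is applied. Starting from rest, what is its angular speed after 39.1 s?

I = (2/5)MR² = (2/5)(7.25)(0.531)² = 0.8177 kg·m².
α = τ/I = 21.5/0.8177 = 26.29 rad/s².
ω = ω₀ + αt = 0 + (26.29)(39.1) = 1028 rad/s.

ω ≈ 1030 rad/s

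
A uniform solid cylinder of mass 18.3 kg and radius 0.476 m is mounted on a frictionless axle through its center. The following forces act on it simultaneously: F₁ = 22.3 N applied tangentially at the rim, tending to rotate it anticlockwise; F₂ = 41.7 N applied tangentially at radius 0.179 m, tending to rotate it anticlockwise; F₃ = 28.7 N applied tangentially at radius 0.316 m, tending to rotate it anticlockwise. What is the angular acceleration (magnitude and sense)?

α ≈ 13.1 rad/s², anticlockwise

I = ½MR² = (1/2)(18.3)(0.476)² = 2.073 kg·m².
Taking anticlockwise as positive: τ₁ = +(22.3)(0.476) = +10.61 N·m; τ₂ = +(41.7)(0.179) = +7.464 N·m; τ₃ = +(28.7)(0.316) = +9.069 N·m.
Net torque τ = 27.15 N·m.
α = τ/I = 27.15/2.073 = 13.10 rad/s².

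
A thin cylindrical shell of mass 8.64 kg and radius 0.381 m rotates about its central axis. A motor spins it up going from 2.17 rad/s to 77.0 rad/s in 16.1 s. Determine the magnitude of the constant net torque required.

τ ≈ 5.83 N·m

I = MR² = (8.64)(0.381)² = 1.254 kg·m².
α = Δω/Δt = (77.0 − 2.17)/16.1 = 4.648 rad/s².
τ = Iα = (1.254)(4.648) = 5.829 N·m.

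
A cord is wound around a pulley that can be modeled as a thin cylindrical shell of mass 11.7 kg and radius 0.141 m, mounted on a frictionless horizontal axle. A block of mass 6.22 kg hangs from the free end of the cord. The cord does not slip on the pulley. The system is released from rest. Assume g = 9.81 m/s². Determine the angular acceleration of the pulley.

α ≈ 24.1 rad/s²

I = MR² = (11.7)(0.141)² = 0.2326 kg·m².
Block: mg − T = ma. Pulley: TR = Iα. No-slip: a = αR, so T = (I/R²)a = 11.70·a.
Then mg = (m + 11.70)a, so a = (6.22)(9.81)/(6.22 + 11.70) = 3.405 m/s².
α = a/R = 3.405/0.141 = 24.15 rad/s².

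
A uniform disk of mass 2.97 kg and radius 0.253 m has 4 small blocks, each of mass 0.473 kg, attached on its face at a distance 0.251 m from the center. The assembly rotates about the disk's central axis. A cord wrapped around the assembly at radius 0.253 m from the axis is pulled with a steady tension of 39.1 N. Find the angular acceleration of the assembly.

α ≈ 46.2 rad/s²

I_disk = ½MR² = ½(2.97)(0.253)² = 0.09505 kg·m².
I_blocks = 4·m·r² = 4(0.473)(0.251)² = 0.1192 kg·m².
Total I = 0.2143 kg·m².
τ = F r = (39.1)(0.253) = 9.892 N·m.
α = τ/I = 9.892/0.2143 = 46.17 rad/s².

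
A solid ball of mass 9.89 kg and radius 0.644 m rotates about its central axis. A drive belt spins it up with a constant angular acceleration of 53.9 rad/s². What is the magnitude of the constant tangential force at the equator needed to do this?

I = (2/5)MR² = (2/5)(9.89)(0.644)² = 1.641 kg·m².
The required torque is τ = Iα = (1.641)(53.90) = 88.43 N·m.
A tangential force at the equator gives τ = FR, so F = τ/R = 88.43/0.644 = 137.3 N.

F ≈ 137 N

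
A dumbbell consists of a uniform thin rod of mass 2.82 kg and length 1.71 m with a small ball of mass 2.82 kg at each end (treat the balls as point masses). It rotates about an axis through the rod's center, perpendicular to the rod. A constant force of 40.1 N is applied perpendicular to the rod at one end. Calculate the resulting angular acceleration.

α ≈ 7.13 rad/s²

I_rod = (1/12)ML² = (1/12)(2.82)(1.71)² = 0.6872 kg·m².
I_balls = 2·m·(L/2)² = 2(2.82)(0.8550)² = 4.123 kg·m².
Total I = 4.810 kg·m².
τ = F·(L/2) = (40.1)(0.855) = 34.29 N·m.
α = τ/I = 34.29/4.810 = 7.128 rad/s².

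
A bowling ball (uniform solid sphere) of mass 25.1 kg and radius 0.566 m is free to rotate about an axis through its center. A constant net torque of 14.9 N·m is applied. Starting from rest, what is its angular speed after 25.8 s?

I = (2/5)MR² = (2/5)(25.1)(0.566)² = 3.216 kg·m².
α = τ/I = 14.9/3.216 = 4.633 rad/s².
ω = ω₀ + αt = 0 + (4.633)(25.8) = 119.5 rad/s.

ω ≈ 120 rad/s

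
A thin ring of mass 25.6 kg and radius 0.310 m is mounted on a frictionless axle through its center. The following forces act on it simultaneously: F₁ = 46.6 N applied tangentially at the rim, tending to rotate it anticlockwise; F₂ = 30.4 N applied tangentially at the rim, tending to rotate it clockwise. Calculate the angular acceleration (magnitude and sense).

I = MR² = (25.6)(0.310)² = 2.460 kg·m².
Taking anticlockwise as positive: τ₁ = +(46.6)(0.310) = +14.45 N·m; τ₂ = −(30.4)(0.310) = −9.424 N·m.
Net torque τ = 5.022 N·m.
α = τ/I = 5.022/2.460 = 2.041 rad/s².

α ≈ 2.04 rad/s², anticlockwise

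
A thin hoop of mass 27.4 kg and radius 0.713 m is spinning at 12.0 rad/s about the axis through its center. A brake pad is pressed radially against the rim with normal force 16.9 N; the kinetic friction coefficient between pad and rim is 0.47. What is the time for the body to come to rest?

I = MR² = (27.4)(0.713)² = 13.93 kg·m².
Friction force f = μN = (0.47)(16.9) = 7.943 N at the rim; torque magnitude τ = fR = 5.663 N·m, opposing ω.
|α| = τ/I = 5.663/13.93 = 0.4066 rad/s² (deceleration).
0 = ω₀ − |α|t ⇒ t = ω₀/|α| = 12.0/0.4066 = 29.51 s.

t ≈ 29.5 s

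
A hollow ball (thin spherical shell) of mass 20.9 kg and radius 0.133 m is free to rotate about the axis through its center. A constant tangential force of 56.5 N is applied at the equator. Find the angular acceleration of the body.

α ≈ 30.5 rad/s²

I = (2/3)MR² = (2/3)(20.9)(0.133)² = 0.2465 kg·m².
τ = F R = (56.5)(0.133) = 7.514 N·m.
From τ = Iα: α = 7.514/0.2465 = 30.49 rad/s².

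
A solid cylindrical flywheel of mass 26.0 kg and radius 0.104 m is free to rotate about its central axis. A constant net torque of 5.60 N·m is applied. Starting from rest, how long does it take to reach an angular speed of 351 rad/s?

I = ½MR² = (1/2)(26.0)(0.104)² = 0.1406 kg·m².
α = τ/I = 5.60/0.1406 = 39.83 rad/s².
ω = αt ⇒ t = ω/α = 351/39.83 = 8.813 s.

t ≈ 8.81 s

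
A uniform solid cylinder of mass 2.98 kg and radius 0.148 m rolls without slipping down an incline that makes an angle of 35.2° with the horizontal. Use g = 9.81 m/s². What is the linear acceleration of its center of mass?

Translation along the incline: Mg sinθ − f = Ma.
Rotation about the center: fR = Iα with I = ½MR². No-slip gives a = αR, so f = (I/R²)a = (1/2)M a.
Substituting: Mg sinθ = (1 + 0.5000)Ma, so a = g sinθ/(1 + 0.5000) = (9.81) sin 35.2° / 1.500 = 3.770 m/s².

a ≈ 3.77 m/s²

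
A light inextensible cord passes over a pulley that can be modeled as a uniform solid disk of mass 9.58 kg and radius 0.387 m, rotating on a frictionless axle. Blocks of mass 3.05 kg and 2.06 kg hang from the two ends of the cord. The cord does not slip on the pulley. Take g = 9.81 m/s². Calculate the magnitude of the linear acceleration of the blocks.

I = ½MR² = (1/2)(9.58)(0.387)² = 0.7174 kg·m².
Heavier block: m₁g − T₁ = m₁a. Lighter block: T₂ − m₂g = m₂a.
Pulley: (T₁ − T₂)R = Iα = I(a/R), so T₁ − T₂ = (I/R²)a = (1/2)M_p a = 4.790·a.
Adding the three: (m₁ − m₂)g = (m₁ + m₂ + 4.790)a, so a = (3.05 − 2.06)(9.81)/(3.05 + 2.06 + 4.790) = 0.9810 m/s².

a ≈ 0.981 m/s²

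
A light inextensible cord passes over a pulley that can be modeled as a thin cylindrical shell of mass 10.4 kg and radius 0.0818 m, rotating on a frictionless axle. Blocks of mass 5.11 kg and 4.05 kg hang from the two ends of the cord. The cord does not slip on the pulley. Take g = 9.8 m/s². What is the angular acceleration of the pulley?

α ≈ 6.49 rad/s²

I = MR² = (10.4)(0.0818)² = 0.06959 kg·m².
Heavier block: m₁g − T₁ = m₁a. Lighter block: T₂ − m₂g = m₂a.
Pulley: (T₁ − T₂)R = Iα = I(a/R), so T₁ − T₂ = (I/R²)a = 1·M_p a = 10.40·a.
Adding the three: (m₁ − m₂)g = (m₁ + m₂ + 10.40)a, so a = (5.11 − 4.05)(9.8)/(5.11 + 4.05 + 10.40) = 0.5311 m/s².
α = a/R = 0.5311/0.0818 = 6.492 rad/s².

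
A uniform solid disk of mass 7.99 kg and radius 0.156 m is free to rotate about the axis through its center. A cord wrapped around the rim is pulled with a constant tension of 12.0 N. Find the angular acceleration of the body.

I = ½MR² = (1/2)(7.99)(0.156)² = 0.09722 kg·m².
τ = F R = (12.0)(0.156) = 1.872 N·m.
Newton's second law for rotation, τ = Iα, gives α = τ/I = 1.872/0.09722 = 19.25 rad/s².

α ≈ 19.3 rad/s²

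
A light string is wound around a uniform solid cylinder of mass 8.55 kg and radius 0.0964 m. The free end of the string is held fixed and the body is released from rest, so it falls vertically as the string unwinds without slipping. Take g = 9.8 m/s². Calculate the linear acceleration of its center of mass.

a ≈ 6.53 m/s²

Translation: Mg − T = Ma. Rotation about the center: TR = Iα with I = ½MR².
With a = αR: T = (I/R²)a = (1/2)M a, so Mg = (1 + 0.5000)Ma.
a = g/(1 + 0.5000) = 9.8/1.500 = 6.533 m/s².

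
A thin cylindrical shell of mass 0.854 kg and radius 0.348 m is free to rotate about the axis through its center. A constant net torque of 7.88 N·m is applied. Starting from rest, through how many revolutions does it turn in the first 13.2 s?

I = MR² = (0.854)(0.348)² = 0.1034 kg·m².
α = τ/I = 7.88/0.1034 = 76.19 rad/s².
θ = ½αt² = ½(76.19)(13.2)² = 6638 rad.
Revolutions = θ/(2π) = 1056.

≈ 1060 revolutions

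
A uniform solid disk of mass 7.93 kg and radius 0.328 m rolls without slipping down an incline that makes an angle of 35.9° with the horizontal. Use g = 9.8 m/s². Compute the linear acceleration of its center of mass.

a ≈ 3.83 m/s²

Translation along the incline: Mg sinθ − f = Ma.
Rotation about the center: fR = Iα with I = ½MR². No-slip gives a = αR, so f = (I/R²)a = (1/2)M a.
Substituting: Mg sinθ = (1 + 0.5000)Ma, so a = g sinθ/(1 + 0.5000) = (9.8) sin 35.9° / 1.500 = 3.831 m/s².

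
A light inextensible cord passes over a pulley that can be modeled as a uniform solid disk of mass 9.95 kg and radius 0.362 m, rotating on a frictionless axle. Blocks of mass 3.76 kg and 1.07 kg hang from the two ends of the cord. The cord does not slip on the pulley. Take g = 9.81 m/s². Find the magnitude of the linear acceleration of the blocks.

a ≈ 2.69 m/s²

I = ½MR² = (1/2)(9.95)(0.362)² = 0.6519 kg·m².
Heavier block: m₁g − T₁ = m₁a. Lighter block: T₂ − m₂g = m₂a.
Pulley: (T₁ − T₂)R = Iα = I(a/R), so T₁ − T₂ = (I/R²)a = (1/2)M_p a = 4.975·a.
Adding the three: (m₁ − m₂)g = (m₁ + m₂ + 4.975)a, so a = (3.76 − 1.07)(9.81)/(3.76 + 1.07 + 4.975) = 2.691 m/s².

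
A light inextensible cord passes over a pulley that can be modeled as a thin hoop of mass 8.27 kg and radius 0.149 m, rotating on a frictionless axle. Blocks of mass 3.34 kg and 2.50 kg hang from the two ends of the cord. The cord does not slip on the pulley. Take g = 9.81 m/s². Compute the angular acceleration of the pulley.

α ≈ 3.92 rad/s²

I = MR² = (8.27)(0.149)² = 0.1836 kg·m².
Heavier block: m₁g − T₁ = m₁a. Lighter block: T₂ − m₂g = m₂a.
Pulley: (T₁ − T₂)R = Iα = I(a/R), so T₁ − T₂ = (I/R²)a = 1·M_p a = 8.270·a.
Adding the three: (m₁ − m₂)g = (m₁ + m₂ + 8.270)a, so a = (3.34 − 2.50)(9.81)/(3.34 + 2.50 + 8.270) = 0.5840 m/s².
α = a/R = 0.5840/0.149 = 3.920 rad/s².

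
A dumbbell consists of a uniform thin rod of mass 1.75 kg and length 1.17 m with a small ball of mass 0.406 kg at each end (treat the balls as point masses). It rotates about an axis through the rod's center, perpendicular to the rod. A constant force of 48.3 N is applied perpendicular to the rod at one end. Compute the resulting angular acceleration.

I_rod = (1/12)ML² = (1/12)(1.75)(1.17)² = 0.1996 kg·m².
I_balls = 2·m·(L/2)² = 2(0.406)(0.5850)² = 0.2779 kg·m².
Total I = 0.4775 kg·m².
τ = F·(L/2) = (48.3)(0.585) = 28.26 N·m.
α = τ/I = 28.26/0.4775 = 59.17 rad/s².

α ≈ 59.2 rad/s²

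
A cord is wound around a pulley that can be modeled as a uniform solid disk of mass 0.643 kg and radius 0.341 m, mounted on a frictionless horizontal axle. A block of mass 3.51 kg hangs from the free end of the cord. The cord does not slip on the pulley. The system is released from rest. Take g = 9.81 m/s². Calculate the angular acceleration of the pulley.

α ≈ 26.4 rad/s²

I = ½MR² = (1/2)(0.643)(0.341)² = 0.03738 kg·m².
Block: mg − T = ma. Pulley: TR = Iα. No-slip: a = αR, so T = (I/R²)a = 0.3215·a.
Then mg = (m + 0.3215)a, so a = (3.51)(9.81)/(3.51 + 0.3215) = 8.987 m/s².
α = a/R = 8.987/0.341 = 26.35 rad/s².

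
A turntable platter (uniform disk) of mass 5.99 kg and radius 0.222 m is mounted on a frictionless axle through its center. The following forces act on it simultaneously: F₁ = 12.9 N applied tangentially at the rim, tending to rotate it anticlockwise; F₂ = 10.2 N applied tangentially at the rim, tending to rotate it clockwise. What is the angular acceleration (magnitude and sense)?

α ≈ 4.06 rad/s², anticlockwise

I = ½MR² = (1/2)(5.99)(0.222)² = 0.1476 kg·m².
Taking anticlockwise as positive: τ₁ = +(12.9)(0.222) = +2.864 N·m; τ₂ = −(10.2)(0.222) = −2.264 N·m.
Net torque τ = 0.5994 N·m.
α = τ/I = 0.5994/0.1476 = 4.061 rad/s².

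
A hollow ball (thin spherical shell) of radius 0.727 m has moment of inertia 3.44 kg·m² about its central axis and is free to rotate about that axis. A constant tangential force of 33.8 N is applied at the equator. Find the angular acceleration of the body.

τ = F R = (33.8)(0.727) = 24.57 N·m.
From τ = Iα: α = 24.57/3.440 = 7.143 rad/s².

α ≈ 7.14 rad/s²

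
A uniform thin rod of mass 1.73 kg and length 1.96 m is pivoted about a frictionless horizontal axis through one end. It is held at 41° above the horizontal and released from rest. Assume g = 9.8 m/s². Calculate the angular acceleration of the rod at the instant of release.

About the pivot, I = (1/3)ML² = (1/3)(1.73)(1.96)² = 2.215 kg·m².
The weight acts at the center, a distance L/2 = 0.9800 m from the pivot; τ = Mg(L/2) cos 41° = 12.54 N·m.
α = τ/I = 12.54/2.215 = 5.660 rad/s².
(Equivalently α = (3g/(2L)) cos 41° = 5.660 rad/s².)

α ≈ 5.66 rad/s²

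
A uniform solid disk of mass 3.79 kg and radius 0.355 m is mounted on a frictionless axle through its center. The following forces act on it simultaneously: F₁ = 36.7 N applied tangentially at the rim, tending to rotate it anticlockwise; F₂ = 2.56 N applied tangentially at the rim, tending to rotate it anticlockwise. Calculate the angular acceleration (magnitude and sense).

α ≈ 58.4 rad/s², anticlockwise

I = ½MR² = (1/2)(3.79)(0.355)² = 0.2388 kg·m².
Taking anticlockwise as positive: τ₁ = +(36.7)(0.355) = +13.03 N·m; τ₂ = +(2.56)(0.355) = +0.9088 N·m.
Net torque τ = 13.94 N·m.
α = τ/I = 13.94/0.2388 = 58.36 rad/s².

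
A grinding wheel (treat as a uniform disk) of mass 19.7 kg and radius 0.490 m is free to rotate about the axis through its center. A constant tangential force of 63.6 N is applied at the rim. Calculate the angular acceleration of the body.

I = ½MR² = (1/2)(19.7)(0.490)² = 2.365 kg·m².
τ = F R = (63.6)(0.490) = 31.16 N·m.
Newton's second law for rotation, τ = Iα, gives α = τ/I = 31.16/2.365 = 13.18 rad/s².

α ≈ 13.2 rad/s²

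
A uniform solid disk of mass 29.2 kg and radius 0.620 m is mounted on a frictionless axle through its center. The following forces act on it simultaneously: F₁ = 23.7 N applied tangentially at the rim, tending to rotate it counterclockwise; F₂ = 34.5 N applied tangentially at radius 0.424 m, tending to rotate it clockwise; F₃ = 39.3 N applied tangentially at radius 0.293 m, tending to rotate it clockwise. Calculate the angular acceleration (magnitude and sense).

α ≈ 2.04 rad/s², clockwise

I = ½MR² = (1/2)(29.2)(0.620)² = 5.612 kg·m².
Taking counterclockwise as positive: τ₁ = +(23.7)(0.620) = +14.69 N·m; τ₂ = −(34.5)(0.424) = −14.63 N·m; τ₃ = −(39.3)(0.293) = −11.51 N·m.
Net torque τ = -11.45 N·m.
α = τ/I = -11.45/5.612 = -2.040 rad/s².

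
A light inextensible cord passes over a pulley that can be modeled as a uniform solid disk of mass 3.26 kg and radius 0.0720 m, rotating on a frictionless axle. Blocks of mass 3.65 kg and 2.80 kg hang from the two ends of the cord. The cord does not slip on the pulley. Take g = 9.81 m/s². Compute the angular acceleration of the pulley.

I = ½MR² = (1/2)(3.26)(0.0720)² = 0.008450 kg·m².
Heavier block: m₁g − T₁ = m₁a. Lighter block: T₂ − m₂g = m₂a.
Pulley: (T₁ − T₂)R = Iα = I(a/R), so T₁ − T₂ = (I/R²)a = (1/2)M_p a = 1.630·a.
Adding the three: (m₁ − m₂)g = (m₁ + m₂ + 1.630)a, so a = (3.65 − 2.80)(9.81)/(3.65 + 2.80 + 1.630) = 1.032 m/s².
α = a/R = 1.032/0.0720 = 14.33 rad/s².

α ≈ 14.3 rad/s²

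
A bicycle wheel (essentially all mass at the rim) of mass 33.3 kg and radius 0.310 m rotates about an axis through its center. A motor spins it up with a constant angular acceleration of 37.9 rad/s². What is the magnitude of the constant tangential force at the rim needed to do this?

I = MR² = (33.3)(0.310)² = 3.200 kg·m².
The required torque is τ = Iα = (3.200)(37.90) = 121.3 N·m.
A tangential force at the rim gives τ = FR, so F = τ/R = 121.3/0.310 = 391.2 N.

F ≈ 391 N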